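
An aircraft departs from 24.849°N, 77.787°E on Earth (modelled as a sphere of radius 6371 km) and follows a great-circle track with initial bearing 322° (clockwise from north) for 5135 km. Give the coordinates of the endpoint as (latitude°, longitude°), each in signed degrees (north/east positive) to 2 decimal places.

Angular distance δ = d/R = 5135/6371 = 0.80600 rad; initial bearing θ = 5.6200 rad.
sin φ₂ = sin φ₁ cos δ + cos φ₁ sin δ cos θ = (0.4202)(0.6924) + (0.9074)(0.7215)(0.7880) = 0.8069, so φ₂ = 53.79°.
Δλ = atan2(sin θ sin δ cos φ₁, cos δ − sin φ₁ sin φ₂) = atan2(-0.4031, 0.3533) = -48.765°.
λ₂ = 77.787° − 48.765° = 29.02°.

53.79°, 29.02°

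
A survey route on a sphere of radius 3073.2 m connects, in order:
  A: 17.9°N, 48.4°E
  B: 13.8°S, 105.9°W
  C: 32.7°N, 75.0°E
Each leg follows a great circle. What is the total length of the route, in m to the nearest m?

Leg A→B: central angle 2.7046 rad, distance 8311.7 m.
Leg B→C: central angle 2.8114 rad, distance 8640.0 m.
Total: 8311.7 + 8640.0 ≈ 16952 m.

16952 m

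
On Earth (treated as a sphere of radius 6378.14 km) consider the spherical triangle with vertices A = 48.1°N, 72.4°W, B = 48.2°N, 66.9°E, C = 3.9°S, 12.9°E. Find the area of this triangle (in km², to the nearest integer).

Side lengths (central angles): a = 1.2237, b = 1.5668, c = 1.3516 rad; semiperimeter s = 2.0711.
By l'Huilier's theorem, tan(E/4) = √[tan(s/2) tan((s−a)/2) tan((s−b)/2) tan((s−c)/2)], giving spherical excess E = 1.0603 rad.
Area = E·R² = 1.0603 × (6378.14)² ≈ 43132141 km².

43132141 km²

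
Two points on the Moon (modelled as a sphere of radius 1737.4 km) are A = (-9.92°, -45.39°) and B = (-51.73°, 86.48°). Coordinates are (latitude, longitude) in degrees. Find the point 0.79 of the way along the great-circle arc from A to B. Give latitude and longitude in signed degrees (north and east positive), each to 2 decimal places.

The central angle between A and B is δ = 1.8462 rad.
With f = 0.79, the slerp weights are sin((1−f)δ)/sin δ = 0.3929 and sin(fδ)/sin δ = 1.0326.
Weighted sum of the unit vectors: (0.3929)·(0.6918,-0.7013,-0.1723) + (1.0326)·(0.0380,0.6182,-0.7851) = (0.3111, 0.3629, -0.8784).
Converting back: φ = atan2(z, √(x²+y²)) = -61.45°, λ = atan2(y, x) = 49.40°.

-61.45°, 49.40°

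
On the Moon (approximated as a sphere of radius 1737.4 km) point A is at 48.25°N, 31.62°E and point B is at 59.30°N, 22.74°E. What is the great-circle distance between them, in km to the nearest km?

In radians: φ₁ = 0.8421, φ₂ = 1.0350, Δλ = -8.880° = -0.1550 rad.
cos c = sin φ₁ sin φ₂ + cos φ₁ cos φ₂ cos Δλ = (0.7461)(0.8599) + (0.6659)(0.5105)(0.9880) = 0.97739,
so c = arccos(0.97739) = 0.21307 rad.
Distance = R·c = 1737.4 × 0.2131 ≈ 370 km.

370 km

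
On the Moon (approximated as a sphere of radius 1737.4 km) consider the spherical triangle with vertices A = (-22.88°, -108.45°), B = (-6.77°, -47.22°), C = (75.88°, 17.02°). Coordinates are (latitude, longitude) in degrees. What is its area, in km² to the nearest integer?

Side lengths (central angles): a = 1.5798, b = 2.1031, c = 1.0631 rad; semiperimeter s = 2.3730.
By l'Huilier's theorem, tan(E/4) = √[tan(s/2) tan((s−a)/2) tan((s−b)/2) tan((s−c)/2)], giving spherical excess E = 1.2701 rad.
Area = E·R² = 1.2701 × (1737.4)² ≈ 3833737 km².

3833737 km²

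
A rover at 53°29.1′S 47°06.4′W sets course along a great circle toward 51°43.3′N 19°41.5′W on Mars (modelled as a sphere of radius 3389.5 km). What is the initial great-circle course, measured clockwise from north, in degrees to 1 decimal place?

Δλ = 27.415° = 0.4785 rad.
y = sin Δλ · cos φ₂ = (0.4604)(0.6195) = 0.2852
x = cos φ₁ sin φ₂ − sin φ₁ cos φ₂ cos Δλ = (0.5950)(0.7850) − (-0.8037)(0.6195)(0.8877) = 0.9091
θ = atan2(y, x) = 17.42°, so the bearing is 17.4°.

17.4°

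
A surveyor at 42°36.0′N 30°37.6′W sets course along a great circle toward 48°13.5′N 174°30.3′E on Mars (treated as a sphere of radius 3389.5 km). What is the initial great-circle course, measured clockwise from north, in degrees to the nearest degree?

344°

With φ₁ = 0.7435, φ₂ = 0.8417, Δλ = -2.7030 rad, the forward-azimuth formula gives
θ = atan2( sin Δλ cos φ₂ , cos φ₁ sin φ₂ − sin φ₁ cos φ₂ cos Δλ ) = atan2(-0.2829, 0.9572) = -16.47°.
Adding 360° brings this into [0°, 360°): 344°.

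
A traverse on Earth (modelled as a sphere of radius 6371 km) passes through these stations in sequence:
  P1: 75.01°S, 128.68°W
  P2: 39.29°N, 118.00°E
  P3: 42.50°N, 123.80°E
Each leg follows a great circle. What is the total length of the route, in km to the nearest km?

Leg P1→P2: central angle 2.3336 rad, distance 14867.3 km.
Leg P2→P3: central angle 0.0948 rad, distance 604.0 km.
Total: 14867.3 + 604.0 ≈ 15471 km.

15471 km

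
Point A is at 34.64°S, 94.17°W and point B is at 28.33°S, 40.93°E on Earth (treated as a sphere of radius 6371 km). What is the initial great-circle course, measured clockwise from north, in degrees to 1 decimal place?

140.2°

With φ₁ = -0.6046, φ₂ = -0.4945, Δλ = 2.3579 rad, the forward-azimuth formula gives
θ = atan2( sin Δλ cos φ₂ , cos φ₁ sin φ₂ − sin φ₁ cos φ₂ cos Δλ ) = atan2(0.6213, -0.7448) = 140.17°.
So the initial bearing is 140.2°.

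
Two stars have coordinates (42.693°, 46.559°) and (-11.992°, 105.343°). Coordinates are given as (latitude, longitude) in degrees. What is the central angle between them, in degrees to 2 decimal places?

In radians: φ₁ = 0.7451, φ₂ = -0.2093, Δλ = 58.784° = 1.0260 rad.
cos c = sin φ₁ sin φ₂ + cos φ₁ cos φ₂ cos Δλ = (0.6781)(-0.2078) + (0.7350)(0.9782)(0.5183) = 0.23172,
so c = arccos(0.23172) = 1.33695 rad.
So the angular separation is 76.60°.

76.60°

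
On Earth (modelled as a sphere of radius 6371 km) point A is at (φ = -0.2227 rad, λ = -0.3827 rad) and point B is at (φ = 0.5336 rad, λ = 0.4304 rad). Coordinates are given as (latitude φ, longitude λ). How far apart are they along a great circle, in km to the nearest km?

6928 km

In radians: φ₁ = -0.2227, φ₂ = 0.5336, Δλ = 46.587° = 0.8131 rad.
cos c = sin φ₁ sin φ₂ + cos φ₁ cos φ₂ cos Δλ = (-0.2209)(0.5086) + (0.9753)(0.8610)(0.6872) = 0.46476,
so c = arccos(0.46476) = 1.08744 rad.
Distance = R·c = 6371 × 1.0874 ≈ 6928 km.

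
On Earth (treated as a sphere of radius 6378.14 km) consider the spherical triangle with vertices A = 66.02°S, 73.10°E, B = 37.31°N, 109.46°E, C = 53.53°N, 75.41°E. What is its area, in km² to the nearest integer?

27907418 km²

Side lengths (central angles): a = 0.4967, b = 2.0868, c = 1.8687 rad; semiperimeter s = 2.2261.
By l'Huilier's theorem, tan(E/4) = √[tan(s/2) tan((s−a)/2) tan((s−b)/2) tan((s−c)/2)], giving spherical excess E = 0.6860 rad.
Area = E·R² = 0.6860 × (6378.14)² ≈ 27907418 km².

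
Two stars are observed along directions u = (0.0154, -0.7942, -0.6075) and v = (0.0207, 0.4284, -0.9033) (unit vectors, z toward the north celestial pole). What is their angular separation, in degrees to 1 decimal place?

u·v = 0.2088; |u| = 1.0000, |v| = 1.0000.
cos θ = (u·v)/(|u||v|) = 0.2088, so θ = 77.9°.

77.9°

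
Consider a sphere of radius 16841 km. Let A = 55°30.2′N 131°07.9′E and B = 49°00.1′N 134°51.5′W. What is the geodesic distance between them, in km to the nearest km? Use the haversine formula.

15700 km

In radians: φ₁ = 0.9687, φ₂ = 0.8552, Δλ = 94.010° = 1.6408 rad.
Haversine: a = sin²(Δφ/2) + cos φ₁ cos φ₂ sin²(Δλ/2) = 0.0032 + (0.5664)(0.6560)(0.5350) = 0.20198.
Central angle c = 2·arcsin(√a) = 0.93224 rad.
Distance = R·c = 16841 × 0.9322 ≈ 15700 km.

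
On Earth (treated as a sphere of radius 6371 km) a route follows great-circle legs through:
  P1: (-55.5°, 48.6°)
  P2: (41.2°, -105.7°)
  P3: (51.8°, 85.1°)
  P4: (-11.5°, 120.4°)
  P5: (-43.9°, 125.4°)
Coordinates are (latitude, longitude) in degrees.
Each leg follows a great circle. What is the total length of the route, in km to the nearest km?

Leg P1→P2: central angle 2.7567 rad, distance 17563.3 km.
Leg P2→P3: central angle 1.5102 rad, distance 9621.4 km.
Leg P3→P4: central angle 1.2261 rad, distance 7811.6 km.
Leg P4→P5: central angle 0.5705 rad, distance 3634.5 km.
Total: 17563.3 + 9621.4 + 7811.6 + 3634.5 ≈ 38631 km.

38631 km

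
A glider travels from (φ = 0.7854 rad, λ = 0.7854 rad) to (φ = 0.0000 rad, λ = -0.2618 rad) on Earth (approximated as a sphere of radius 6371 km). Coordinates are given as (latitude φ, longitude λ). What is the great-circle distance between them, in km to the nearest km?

With latitudes φ₁ = 45.000°, φ₂ = 0.000° and longitude difference Δλ = -60.000°:
cos c = sin φ₁ sin φ₂ + cos φ₁ cos φ₂ cos Δλ = (0.7071)(0.0000) + (0.7071)(1.0000)(0.5000) = 0.35355,
so c = arccos(0.35355) = 1.20943 rad.
Distance = R·c = 6371 × 1.2094 ≈ 7705 km.

7705 km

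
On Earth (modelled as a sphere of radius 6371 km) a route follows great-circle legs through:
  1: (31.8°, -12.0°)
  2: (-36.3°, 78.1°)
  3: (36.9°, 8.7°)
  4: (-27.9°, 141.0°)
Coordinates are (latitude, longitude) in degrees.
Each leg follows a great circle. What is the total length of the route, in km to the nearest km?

Leg 1→2: central angle 1.8893 rad, distance 12036.8 km.
Leg 2→3: central angle 1.6999 rad, distance 10829.8 km.
Leg 3→4: central angle 2.4289 rad, distance 15474.4 km.
Total: 12036.8 + 10829.8 + 15474.4 ≈ 38341 km.

38341 km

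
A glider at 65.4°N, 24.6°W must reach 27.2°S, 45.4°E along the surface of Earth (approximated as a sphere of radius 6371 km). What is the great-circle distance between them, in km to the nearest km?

With latitudes φ₁ = 65.400°, φ₂ = -27.200° and longitude difference Δλ = 70.000°:
cos c = sin φ₁ sin φ₂ + cos φ₁ cos φ₂ cos Δλ = (0.9092)(-0.4571) + (0.4163)(0.8894)(0.3420) = -0.28898,
so c = arccos(-0.28898) = 1.86396 rad.
Distance = R·c = 6371 × 1.8640 ≈ 11875 km.

11875 km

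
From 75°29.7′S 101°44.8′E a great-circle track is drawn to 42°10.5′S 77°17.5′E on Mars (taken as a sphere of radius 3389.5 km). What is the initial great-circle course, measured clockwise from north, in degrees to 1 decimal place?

327.7°

Δλ = -24.455° = -0.4268 rad.
y = sin Δλ · cos φ₂ = (-0.4140)(0.7411) = -0.3068
x = cos φ₁ sin φ₂ − sin φ₁ cos φ₂ cos Δλ = (0.2505)(-0.6714) − (-0.9681)(0.7411)(0.9103) = 0.4849
θ = atan2(y, x) = -32.32°; adding 360° gives 327.7°.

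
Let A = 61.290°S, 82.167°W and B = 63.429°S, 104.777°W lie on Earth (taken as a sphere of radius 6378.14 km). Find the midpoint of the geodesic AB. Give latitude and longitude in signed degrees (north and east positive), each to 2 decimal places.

Central angle δ = 0.1858 rad. Interpolating on the sphere with fraction f = 0.5:
P = [sin((1−f)δ)·A + sin(fδ)·B] / sin δ = 0.5022·A + 0.5022·B in Cartesian coordinates,
giving P = (-0.0244, -0.4562, -0.8896), i.e. latitude -62.82°, longitude -93.06°.

-62.82°, -93.06°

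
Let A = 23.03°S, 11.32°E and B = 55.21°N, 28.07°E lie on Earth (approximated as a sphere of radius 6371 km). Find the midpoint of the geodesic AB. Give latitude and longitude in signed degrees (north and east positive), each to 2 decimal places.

16.25°, 17.72°

The central angle between A and B is δ = 1.3883 rad.
With f = 0.5, the slerp weights are sin((1−f)δ)/sin δ = 0.6505 and sin(fδ)/sin δ = 0.6505.
Weighted sum of the unit vectors: (0.6505)·(0.9024,0.1806,-0.3912) + (0.6505)·(0.5035,0.2685,0.8212) = (0.9145, 0.2922, 0.2797).
Converting back: φ = atan2(z, √(x²+y²)) = 16.25°, λ = atan2(y, x) = 17.72°.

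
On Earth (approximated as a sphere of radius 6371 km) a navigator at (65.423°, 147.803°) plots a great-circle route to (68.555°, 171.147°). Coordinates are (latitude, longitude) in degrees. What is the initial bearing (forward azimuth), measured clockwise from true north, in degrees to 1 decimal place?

60.5°

Δλ = 23.344° = 0.4074 rad.
y = sin Δλ · cos φ₂ = (0.3963)(0.3656) = 0.1449
x = cos φ₁ sin φ₂ − sin φ₁ cos φ₂ cos Δλ = (0.4159)(0.9308) − (0.9094)(0.3656)(0.9181) = 0.0819
θ = atan2(y, x) = 60.53°, so the bearing is 60.5°.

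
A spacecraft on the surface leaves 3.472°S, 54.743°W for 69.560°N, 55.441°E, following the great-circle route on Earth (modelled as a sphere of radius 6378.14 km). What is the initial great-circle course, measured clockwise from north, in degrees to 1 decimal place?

With φ₁ = -0.0606, φ₂ = 1.2141, Δλ = 1.9231 rad, the forward-azimuth formula gives
θ = atan2( sin Δλ cos φ₂ , cos φ₁ sin φ₂ − sin φ₁ cos φ₂ cos Δλ ) = atan2(0.3278, 0.9280) = 19.45°.
So the initial bearing is 19.5°.

19.5°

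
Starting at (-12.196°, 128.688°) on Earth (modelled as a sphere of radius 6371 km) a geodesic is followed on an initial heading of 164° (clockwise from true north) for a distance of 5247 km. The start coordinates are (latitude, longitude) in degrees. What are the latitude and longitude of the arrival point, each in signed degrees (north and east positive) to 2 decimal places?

-56.39°, 150.11°

Angular distance δ = d/R = 5247/6371 = 0.82358 rad; initial bearing θ = 2.8623 rad.
sin φ₂ = sin φ₁ cos δ + cos φ₁ sin δ cos θ = (-0.2113)(0.6796) + (0.9774)(0.7336)(-0.9613) = -0.8328, so φ₂ = -56.39°.
Δλ = atan2(sin θ sin δ cos φ₁, cos δ − sin φ₁ sin φ₂) = atan2(0.1976, 0.5037) = 21.425°.
λ₂ = 128.688° + 21.425° = 150.11°.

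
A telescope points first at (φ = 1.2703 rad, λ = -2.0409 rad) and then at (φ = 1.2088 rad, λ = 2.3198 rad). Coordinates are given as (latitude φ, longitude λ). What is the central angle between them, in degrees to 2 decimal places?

Let φ₁ = 1.2703 rad, φ₂ = 1.2088 rad, and Δλ = -1.9225 rad.
cos c = sin φ₁ sin φ₂ + cos φ₁ cos φ₂ cos Δλ = (0.9552)(0.9352) + (0.2960)(0.3541)(-0.3445) = 0.85718,
so c = arccos(0.85718) = 0.54104 rad.
So the angular separation is 31.00°.

31.00°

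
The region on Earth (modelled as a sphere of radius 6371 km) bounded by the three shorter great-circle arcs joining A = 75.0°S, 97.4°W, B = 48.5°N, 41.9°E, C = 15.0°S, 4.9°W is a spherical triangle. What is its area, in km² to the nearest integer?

28948488 km²

Side lengths (central angles): a = 1.3240, b = 1.3294, c = 2.5934 rad; semiperimeter s = 2.6234.
By l'Huilier's theorem, tan(E/4) = √[tan(s/2) tan((s−a)/2) tan((s−b)/2) tan((s−c)/2)], giving spherical excess E = 0.7132 rad.
Area = E·R² = 0.7132 × (6371)² ≈ 28948488 km².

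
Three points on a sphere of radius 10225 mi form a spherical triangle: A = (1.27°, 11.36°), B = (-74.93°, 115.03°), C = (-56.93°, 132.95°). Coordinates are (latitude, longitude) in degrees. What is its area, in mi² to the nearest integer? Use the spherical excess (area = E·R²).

Side lengths (central angles): a = 0.3357, b = 1.8800, c = 1.6537 rad; semiperimeter s = 1.9347.
By l'Huilier's theorem, tan(E/4) = √[tan(s/2) tan((s−a)/2) tan((s−b)/2) tan((s−c)/2)], giving spherical excess E = 0.3034 rad.
Area = E·R² = 0.3034 × (10225)² ≈ 31720142 mi².

31720142 mi²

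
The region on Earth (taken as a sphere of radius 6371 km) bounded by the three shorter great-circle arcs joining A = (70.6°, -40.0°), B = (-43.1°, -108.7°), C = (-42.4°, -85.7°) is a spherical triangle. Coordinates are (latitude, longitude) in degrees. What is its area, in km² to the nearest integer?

Side lengths (central angles): a = 0.2941, b = 2.0541, c = 2.1608 rad; semiperimeter s = 2.2545.
By l'Huilier's theorem, tan(E/4) = √[tan(s/2) tan((s−a)/2) tan((s−b)/2) tan((s−c)/2)], giving spherical excess E = 0.4842 rad.
Area = E·R² = 0.4842 × (6371)² ≈ 19653818 km².

19653818 km²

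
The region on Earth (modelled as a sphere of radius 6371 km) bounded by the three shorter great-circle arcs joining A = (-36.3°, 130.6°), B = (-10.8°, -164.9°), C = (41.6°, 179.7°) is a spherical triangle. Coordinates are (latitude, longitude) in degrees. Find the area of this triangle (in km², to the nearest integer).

25983734 km²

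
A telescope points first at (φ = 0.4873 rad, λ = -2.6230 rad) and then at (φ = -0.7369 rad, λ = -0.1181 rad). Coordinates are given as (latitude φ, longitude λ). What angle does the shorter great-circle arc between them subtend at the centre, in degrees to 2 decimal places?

147.22°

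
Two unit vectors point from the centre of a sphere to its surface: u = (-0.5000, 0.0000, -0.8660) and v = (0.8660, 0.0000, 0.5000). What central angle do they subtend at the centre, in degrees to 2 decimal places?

u·v = -0.8660; |u| = 1.0000, |v| = 1.0000.
cos θ = (u·v)/(|u||v|) = -0.8660, so θ = 150.00°.

150.00°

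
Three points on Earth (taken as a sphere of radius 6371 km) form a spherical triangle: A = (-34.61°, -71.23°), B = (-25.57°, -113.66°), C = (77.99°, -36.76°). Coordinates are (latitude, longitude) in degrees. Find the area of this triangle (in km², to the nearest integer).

Side lengths (central angles): a = 1.9602, b = 1.9980, c = 0.6549 rad; semiperimeter s = 2.3065.
By l'Huilier's theorem, tan(E/4) = √[tan(s/2) tan((s−a)/2) tan((s−b)/2) tan((s−c)/2)], giving spherical excess E = 1.0094 rad.
Area = E·R² = 1.0094 × (6371)² ≈ 40970823 km².

40970823 km²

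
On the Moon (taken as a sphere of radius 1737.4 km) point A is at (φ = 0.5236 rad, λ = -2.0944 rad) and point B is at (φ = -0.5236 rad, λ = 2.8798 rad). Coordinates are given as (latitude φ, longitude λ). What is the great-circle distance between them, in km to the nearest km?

2826 km

In radians: φ₁ = 0.5236, φ₂ = -0.5236, Δλ = -74.999° = -1.3090 rad.
cos c = sin φ₁ sin φ₂ + cos φ₁ cos φ₂ cos Δλ = (0.5000)(-0.5000) + (0.8660)(0.8660)(0.2588) = -0.05588,
so c = arccos(-0.05588) = 1.62670 rad.
Distance = R·c = 1737.4 × 1.6267 ≈ 2826 km.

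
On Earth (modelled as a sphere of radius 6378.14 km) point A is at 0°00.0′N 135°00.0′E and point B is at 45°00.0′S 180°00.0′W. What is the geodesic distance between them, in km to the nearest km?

In radians: φ₁ = 0.0000, φ₂ = -0.7854, Δλ = 45.000° = 0.7854 rad.
cos c = sin φ₁ sin φ₂ + cos φ₁ cos φ₂ cos Δλ = (0.0000)(-0.7071) + (1.0000)(0.7071)(0.7071) = 0.50000,
so c = arccos(0.50000) = 1.04720 rad.
Distance = R·c = 6378.14 × 1.0472 ≈ 6679 km.

6679 km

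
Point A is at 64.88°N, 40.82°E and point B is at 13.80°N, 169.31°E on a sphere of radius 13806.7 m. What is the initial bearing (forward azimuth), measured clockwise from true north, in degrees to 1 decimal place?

49.5°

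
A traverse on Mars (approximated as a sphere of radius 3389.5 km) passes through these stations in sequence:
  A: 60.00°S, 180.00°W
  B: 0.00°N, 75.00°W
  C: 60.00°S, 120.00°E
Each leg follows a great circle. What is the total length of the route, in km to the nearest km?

Leg A→B: central angle 1.7006 rad, distance 5764.1 km.
Leg B→C: central angle 2.0748 rad, distance 7032.6 km.
Total: 5764.1 + 7032.6 ≈ 12797 km.

12797 km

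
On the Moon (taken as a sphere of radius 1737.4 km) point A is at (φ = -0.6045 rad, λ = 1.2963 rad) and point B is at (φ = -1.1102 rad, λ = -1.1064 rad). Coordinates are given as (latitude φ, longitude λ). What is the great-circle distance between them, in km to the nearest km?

2310 km

Let φ₁ = -0.6045 rad, φ₂ = -1.1102 rad, and Δλ = -2.4027 rad.
cos c = sin φ₁ sin φ₂ + cos φ₁ cos φ₂ cos Δλ = (-0.5684)(-0.8958) + (0.8228)(0.4445)(-0.7392) = 0.23878,
so c = arccos(0.23878) = 1.32969 rad.
Distance = R·c = 1737.4 × 1.3297 ≈ 2310 km.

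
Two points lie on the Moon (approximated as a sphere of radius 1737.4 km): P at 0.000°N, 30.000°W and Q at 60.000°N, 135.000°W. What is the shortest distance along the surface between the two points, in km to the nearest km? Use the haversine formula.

2955 km

In radians: φ₁ = 0.0000, φ₂ = 1.0472, Δλ = -105.000° = -1.8326 rad.
Haversine: a = sin²(Δφ/2) + cos φ₁ cos φ₂ sin²(Δλ/2) = 0.2500 + (1.0000)(0.5000)(0.6294) = 0.56470.
Central angle c = 2·arcsin(√a) = 1.70057 rad.
Distance = R·c = 1737.4 × 1.7006 ≈ 2955 km.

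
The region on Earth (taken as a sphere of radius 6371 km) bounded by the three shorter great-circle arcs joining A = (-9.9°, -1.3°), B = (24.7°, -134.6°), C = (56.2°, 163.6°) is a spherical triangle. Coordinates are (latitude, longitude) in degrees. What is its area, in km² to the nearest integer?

94157219 km²

Side lengths (central angles): a = 0.9446, b = 2.3076, c = 2.3263 rad; semiperimeter s = 2.7893.
By l'Huilier's theorem, tan(E/4) = √[tan(s/2) tan((s−a)/2) tan((s−b)/2) tan((s−c)/2)], giving spherical excess E = 2.3197 rad.
Area = E·R² = 2.3197 × (6371)² ≈ 94157219 km².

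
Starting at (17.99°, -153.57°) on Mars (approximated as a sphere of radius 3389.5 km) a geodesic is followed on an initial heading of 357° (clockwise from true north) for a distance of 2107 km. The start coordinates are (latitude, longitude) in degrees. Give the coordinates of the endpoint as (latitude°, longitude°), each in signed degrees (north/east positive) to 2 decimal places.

53.53°, -156.51°

Angular distance δ = d/R = 2107/3389.5 = 0.62163 rad; initial bearing θ = 6.2308 rad.
sin φ₂ = sin φ₁ cos δ + cos φ₁ sin δ cos θ = (0.3089)(0.8129) + (0.9511)(0.5824)(0.9986) = 0.8042, so φ₂ = 53.53°.
Δλ = atan2(sin θ sin δ cos φ₁, cos δ − sin φ₁ sin φ₂) = atan2(-0.0290, 0.5646) = -2.939°.
λ₂ = -153.570° − 2.939° = -156.51°.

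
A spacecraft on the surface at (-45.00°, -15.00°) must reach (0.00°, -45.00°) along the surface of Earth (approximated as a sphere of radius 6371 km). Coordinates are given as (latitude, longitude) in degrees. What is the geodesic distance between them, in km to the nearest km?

With latitudes φ₁ = -45.000°, φ₂ = 0.000° and longitude difference Δλ = -30.000°:
cos c = sin φ₁ sin φ₂ + cos φ₁ cos φ₂ cos Δλ = (-0.7071)(0.0000) + (0.7071)(1.0000)(0.8660) = 0.61237,
so c = arccos(0.61237) = 0.91174 rad.
Distance = R·c = 6371 × 0.9117 ≈ 5809 km.

5809 km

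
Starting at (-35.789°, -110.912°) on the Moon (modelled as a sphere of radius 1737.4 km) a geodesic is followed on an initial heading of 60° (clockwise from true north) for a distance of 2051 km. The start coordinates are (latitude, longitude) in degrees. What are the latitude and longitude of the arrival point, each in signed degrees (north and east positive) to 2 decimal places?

Angular distance δ = d/R = 2051/1737.4 = 1.18050 rad; initial bearing θ = 1.0472 rad.
sin φ₂ = sin φ₁ cos δ + cos φ₁ sin δ cos θ = (-0.5848)(0.3805) + (0.8112)(0.9248)(0.5000) = 0.1526, so φ₂ = 8.78°.
Δλ = atan2(sin θ sin δ cos φ₁, cos δ − sin φ₁ sin φ₂) = atan2(0.6497, 0.4697) = 54.134°.
λ₂ = -110.912° + 54.134° = -56.78°.

8.78°, -56.78°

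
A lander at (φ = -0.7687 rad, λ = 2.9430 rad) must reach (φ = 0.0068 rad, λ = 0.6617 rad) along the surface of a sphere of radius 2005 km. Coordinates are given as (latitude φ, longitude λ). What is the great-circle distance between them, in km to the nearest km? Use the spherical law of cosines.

With latitudes φ₁ = -44.043°, φ₂ = 0.390° and longitude difference Δλ = -130.709°:
cos c = sin φ₁ sin φ₂ + cos φ₁ cos φ₂ cos Δλ = (-0.6952)(0.0068) + (0.7188)(1.0000)(-0.6522) = -0.47354,
so c = arccos(-0.47354) = 2.06410 rad.
Distance = R·c = 2005 × 2.0641 ≈ 4139 km.

4139 km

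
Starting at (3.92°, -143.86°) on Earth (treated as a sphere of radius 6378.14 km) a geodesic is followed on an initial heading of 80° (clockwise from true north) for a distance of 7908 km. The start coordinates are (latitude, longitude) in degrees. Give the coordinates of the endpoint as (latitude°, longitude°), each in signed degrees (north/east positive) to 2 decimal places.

Angular distance δ = d/R = 7908/6378.14 = 1.23986 rad; initial bearing θ = 1.3963 rad.
sin φ₂ = sin φ₁ cos δ + cos φ₁ sin δ cos θ = (0.0684)(0.3249) + (0.9977)(0.9457)(0.1736) = 0.1861, so φ₂ = 10.72°.
Δλ = atan2(sin θ sin δ cos φ₁, cos δ − sin φ₁ sin φ₂) = atan2(0.9292, 0.3122) = 71.428°.
λ₂ = -143.860° + 71.428° = -72.43°.

10.72°, -72.43°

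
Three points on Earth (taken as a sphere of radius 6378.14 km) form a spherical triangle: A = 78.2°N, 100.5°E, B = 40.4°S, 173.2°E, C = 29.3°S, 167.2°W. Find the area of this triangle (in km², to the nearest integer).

Side lengths (central angles): a = 0.3398, b = 2.0785, c = 2.1995 rad; semiperimeter s = 2.3089.
By l'Huilier's theorem, tan(E/4) = √[tan(s/2) tan((s−a)/2) tan((s−b)/2) tan((s−c)/2)], giving spherical excess E = 0.5834 rad.
Area = E·R² = 0.5834 × (6378.14)² ≈ 23734310 km².

23734310 km²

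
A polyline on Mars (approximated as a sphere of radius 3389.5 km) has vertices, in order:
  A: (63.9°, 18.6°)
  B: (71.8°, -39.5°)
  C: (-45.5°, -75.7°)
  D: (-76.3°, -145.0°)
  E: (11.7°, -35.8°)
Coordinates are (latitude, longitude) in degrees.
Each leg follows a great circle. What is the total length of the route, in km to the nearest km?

Leg A→B: central angle 0.3879 rad, distance 1314.7 km.
Leg B→C: central angle 2.0954 rad, distance 7102.5 km.
Leg C→D: central angle 0.7203 rad, distance 2441.3 km.
Leg D→E: central angle 1.8476 rad, distance 6262.5 km.
Total: 1314.7 + 7102.5 + 2441.3 + 6262.5 ≈ 17121 km.

17121 km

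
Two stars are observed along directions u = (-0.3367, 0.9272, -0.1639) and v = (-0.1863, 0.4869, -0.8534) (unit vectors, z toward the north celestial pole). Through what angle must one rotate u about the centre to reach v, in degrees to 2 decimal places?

49.15°

u·v = 0.6541; |u| = 1.0000, |v| = 1.0000.
cos θ = (u·v)/(|u||v|) = 0.6541, so θ = 49.15°.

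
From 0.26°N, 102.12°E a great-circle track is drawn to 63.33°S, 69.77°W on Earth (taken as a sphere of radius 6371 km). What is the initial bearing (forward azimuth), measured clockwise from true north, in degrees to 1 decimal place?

Δλ = -171.890° = -3.0000 rad.
y = sin Δλ · cos φ₂ = (-0.1411)(0.4489) = -0.0633
x = cos φ₁ sin φ₂ − sin φ₁ cos φ₂ cos Δλ = (1.0000)(-0.8936) − (0.0045)(0.4489)(-0.9900) = -0.8916
θ = atan2(y, x) = -175.94°; adding 360° gives 184.1°.

184.1°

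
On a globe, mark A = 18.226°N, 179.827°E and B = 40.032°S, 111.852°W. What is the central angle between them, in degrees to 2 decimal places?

86.13°

Let φ₁ = 0.3181 rad, φ₂ = -0.6987 rad, and Δλ = 1.1924 rad.
cos c = sin φ₁ sin φ₂ + cos φ₁ cos φ₂ cos Δλ = (0.3128)(-0.6432) + (0.9498)(0.7657)(0.3694) = 0.06748,
so c = arccos(0.06748) = 1.50326 rad.
So the angular separation is 86.13°.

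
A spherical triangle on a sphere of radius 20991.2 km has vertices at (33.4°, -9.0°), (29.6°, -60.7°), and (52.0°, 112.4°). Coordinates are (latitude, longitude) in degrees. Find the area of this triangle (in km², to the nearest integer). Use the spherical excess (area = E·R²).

Side lengths (central angles): a = 1.7135, b = 1.4040, c = 0.7644 rad; semiperimeter s = 1.9410.
By l'Huilier's theorem, tan(E/4) = √[tan(s/2) tan((s−a)/2) tan((s−b)/2) tan((s−c)/2)], giving spherical excess E = 0.6929 rad.
Area = E·R² = 0.6929 × (20991.2)² ≈ 305322937 km².

305322937 km²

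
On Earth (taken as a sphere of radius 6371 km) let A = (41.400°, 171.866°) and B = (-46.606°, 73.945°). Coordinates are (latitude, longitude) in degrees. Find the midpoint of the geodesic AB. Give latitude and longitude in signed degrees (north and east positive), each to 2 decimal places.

Central angle δ = 2.1550 rad. Interpolating on the sphere with fraction f = 0.5:
P = [sin((1−f)δ)·A + sin(fδ)·B] / sin δ = 1.0559·A + 1.0559·B in Cartesian coordinates,
giving P = (-0.5835, 0.8092, -0.0690), i.e. latitude -3.96°, longitude 125.79°.

-3.96°, 125.79°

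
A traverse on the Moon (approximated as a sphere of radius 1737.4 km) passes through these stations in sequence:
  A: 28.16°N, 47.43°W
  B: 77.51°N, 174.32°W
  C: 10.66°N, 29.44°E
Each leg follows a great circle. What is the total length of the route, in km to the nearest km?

Leg A→B: central angle 1.2172 rad, distance 2114.7 km.
Leg B→C: central angle 1.5847 rad, distance 2753.3 km.
Total: 2114.7 + 2753.3 ≈ 4868 km.

4868 km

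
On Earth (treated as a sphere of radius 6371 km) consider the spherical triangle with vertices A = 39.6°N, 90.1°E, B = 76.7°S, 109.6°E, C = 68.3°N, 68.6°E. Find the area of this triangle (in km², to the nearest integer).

11748561 km²

Side lengths (central angles): a = 2.5681, b = 0.5408, c = 2.0412 rad; semiperimeter s = 2.5750.
By l'Huilier's theorem, tan(E/4) = √[tan(s/2) tan((s−a)/2) tan((s−b)/2) tan((s−c)/2)], giving spherical excess E = 0.2894 rad.
Area = E·R² = 0.2894 × (6371)² ≈ 11748561 km².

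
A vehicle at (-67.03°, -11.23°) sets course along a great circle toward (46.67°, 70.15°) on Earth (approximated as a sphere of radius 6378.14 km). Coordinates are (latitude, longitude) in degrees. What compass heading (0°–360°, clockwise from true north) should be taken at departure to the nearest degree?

With φ₁ = -1.1699, φ₂ = 0.8145, Δλ = 1.4203 rad, the forward-azimuth formula gives
θ = atan2( sin Δλ cos φ₂ , cos φ₁ sin φ₂ − sin φ₁ cos φ₂ cos Δλ ) = atan2(0.6784, 0.3786) = 60.84°.
So the initial bearing is 61°.

61°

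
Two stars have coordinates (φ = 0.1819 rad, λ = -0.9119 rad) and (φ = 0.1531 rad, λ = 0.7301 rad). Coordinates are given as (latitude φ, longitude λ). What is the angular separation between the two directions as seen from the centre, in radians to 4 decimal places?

1.6124 rad

Let φ₁ = 0.1819 rad, φ₂ = 0.1531 rad, and Δλ = 1.6420 rad.
cos c = sin φ₁ sin φ₂ + cos φ₁ cos φ₂ cos Δλ = (0.1809)(0.1525) + (0.9835)(0.9883)(-0.0711) = -0.04156,
so c = arccos(-0.04156) = 1.61237 rad.
So the angular separation is 1.6124 rad.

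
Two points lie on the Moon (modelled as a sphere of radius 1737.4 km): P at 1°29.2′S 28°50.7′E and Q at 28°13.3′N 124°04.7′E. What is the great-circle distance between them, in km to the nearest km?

Let φ₁ = -0.0259 rad, φ₂ = 0.4926 rad, and Δλ = 1.6621 rad.
cos c = sin φ₁ sin φ₂ + cos φ₁ cos φ₂ cos Δλ = (-0.0259)(0.4729) + (0.9997)(0.8811)(-0.0912) = -0.09261,
so c = arccos(-0.09261) = 1.66354 rad.
Distance = R·c = 1737.4 × 1.6635 ≈ 2890 km.

2890 km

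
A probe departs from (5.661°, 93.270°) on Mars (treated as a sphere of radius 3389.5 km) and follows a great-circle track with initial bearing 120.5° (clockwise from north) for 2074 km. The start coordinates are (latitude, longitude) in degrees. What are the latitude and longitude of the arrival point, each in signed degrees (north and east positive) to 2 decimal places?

Angular distance δ = d/R = 2074/3389.5 = 0.61189 rad; initial bearing θ = 2.1031 rad.
sin φ₂ = sin φ₁ cos δ + cos φ₁ sin δ cos θ = (0.0986)(0.8186) + (0.9951)(0.5744)(-0.5075) = -0.2094, so φ₂ = -12.09°.
Δλ = atan2(sin θ sin δ cos φ₁, cos δ − sin φ₁ sin φ₂) = atan2(0.4925, 0.8392) = 30.408°.
λ₂ = 93.270° + 30.408° = 123.68°.

-12.09°, 123.68°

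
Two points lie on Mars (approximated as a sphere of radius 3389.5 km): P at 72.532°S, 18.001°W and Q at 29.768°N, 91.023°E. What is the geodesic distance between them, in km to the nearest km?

7333 km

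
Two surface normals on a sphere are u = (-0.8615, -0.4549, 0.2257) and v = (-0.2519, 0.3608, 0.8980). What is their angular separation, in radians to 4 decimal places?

1.3124 rad

u·v = 0.2556; |u| = 1.0000, |v| = 1.0000.
cos θ = (u·v)/(|u||v|) = 0.2556, so θ = 1.3124 rad.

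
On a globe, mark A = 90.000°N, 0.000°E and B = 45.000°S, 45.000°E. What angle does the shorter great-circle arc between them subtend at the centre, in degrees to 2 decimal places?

135.00°

With latitudes φ₁ = 90.000°, φ₂ = -45.000° and longitude difference Δλ = 45.000°:
cos c = sin φ₁ sin φ₂ + cos φ₁ cos φ₂ cos Δλ = (1.0000)(-0.7071) + (0.0000)(0.7071)(0.7071) = -0.70711,
so c = arccos(-0.70711) = 2.35619 rad.
So the angular separation is 135.00°.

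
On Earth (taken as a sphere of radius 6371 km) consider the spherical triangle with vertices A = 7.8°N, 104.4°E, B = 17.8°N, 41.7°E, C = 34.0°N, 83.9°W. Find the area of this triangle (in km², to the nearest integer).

74871533 km²

Side lengths (central angles): a = 1.8635, b = 2.3992, c = 1.0768 rad; semiperimeter s = 2.6698.
By l'Huilier's theorem, tan(E/4) = √[tan(s/2) tan((s−a)/2) tan((s−b)/2) tan((s−c)/2)], giving spherical excess E = 1.8446 rad.
Area = E·R² = 1.8446 × (6371)² ≈ 74871533 km².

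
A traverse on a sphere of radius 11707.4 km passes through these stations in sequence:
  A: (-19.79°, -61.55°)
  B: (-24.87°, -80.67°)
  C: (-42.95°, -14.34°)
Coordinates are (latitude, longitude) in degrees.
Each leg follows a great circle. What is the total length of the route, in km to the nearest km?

Leg A→B: central angle 0.3208 rad, distance 3755.9 km.
Leg B→C: central angle 0.9846 rad, distance 11527.7 km.
Total: 3755.9 + 11527.7 ≈ 15284 km.

15284 km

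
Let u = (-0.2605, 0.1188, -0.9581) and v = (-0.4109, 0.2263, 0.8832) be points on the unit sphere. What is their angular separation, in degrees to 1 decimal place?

135.4°

u·v = -0.7123; |u| = 1.0000, |v| = 1.0000.
cos θ = (u·v)/(|u||v|) = -0.7123, so θ = 135.4°.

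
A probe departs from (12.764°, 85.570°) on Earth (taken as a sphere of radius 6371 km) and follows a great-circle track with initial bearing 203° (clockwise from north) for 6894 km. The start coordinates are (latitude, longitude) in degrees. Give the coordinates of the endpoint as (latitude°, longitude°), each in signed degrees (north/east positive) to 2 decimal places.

Angular distance δ = d/R = 6894/6371 = 1.08209 rad; initial bearing θ = 3.5430 rad.
sin φ₂ = sin φ₁ cos δ + cos φ₁ sin δ cos θ = (0.2209)(0.4695) + (0.9753)(0.8829)(-0.9205) = -0.6889, so φ₂ = -43.55°.
Δλ = atan2(sin θ sin δ cos φ₁, cos δ − sin φ₁ sin φ₂) = atan2(-0.3365, 0.6217) = -28.423°.
λ₂ = 85.570° − 28.423° = 57.15°.

-43.55°, 57.15°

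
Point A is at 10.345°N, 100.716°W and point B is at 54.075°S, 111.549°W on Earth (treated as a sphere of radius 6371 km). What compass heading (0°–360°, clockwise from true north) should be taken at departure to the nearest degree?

With φ₁ = 0.1806, φ₂ = -0.9438, Δλ = -0.1891 rad, the forward-azimuth formula gives
θ = atan2( sin Δλ cos φ₂ , cos φ₁ sin φ₂ − sin φ₁ cos φ₂ cos Δλ ) = atan2(-0.1103, -0.9001) = -173.02°.
Adding 360° brings this into [0°, 360°): 187°.

187°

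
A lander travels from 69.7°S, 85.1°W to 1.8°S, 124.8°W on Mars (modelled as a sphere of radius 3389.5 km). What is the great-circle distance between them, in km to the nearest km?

In radians: φ₁ = -1.2165, φ₂ = -0.0314, Δλ = -39.700° = -0.6929 rad.
cos c = sin φ₁ sin φ₂ + cos φ₁ cos φ₂ cos Δλ = (-0.9379)(-0.0314) + (0.3469)(0.9995)(0.7694) = 0.29626,
so c = arccos(0.29626) = 1.27002 rad.
Distance = R·c = 3389.5 × 1.2700 ≈ 4305 km.

4305 km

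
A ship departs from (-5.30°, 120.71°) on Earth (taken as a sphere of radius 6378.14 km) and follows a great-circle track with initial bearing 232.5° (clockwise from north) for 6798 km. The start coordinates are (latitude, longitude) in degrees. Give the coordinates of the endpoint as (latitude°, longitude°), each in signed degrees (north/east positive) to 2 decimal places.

-35.11°, 62.63°

Angular distance δ = d/R = 6798/6378.14 = 1.06583 rad; initial bearing θ = 4.0579 rad.
sin φ₂ = sin φ₁ cos δ + cos φ₁ sin δ cos θ = (-0.0924)(0.4838) + (0.9957)(0.8752)(-0.6088) = -0.5752, so φ₂ = -35.11°.
Δλ = atan2(sin θ sin δ cos φ₁, cos δ − sin φ₁ sin φ₂) = atan2(-0.6914, 0.4306) = -58.081°.
λ₂ = 120.710° − 58.081° = 62.63°.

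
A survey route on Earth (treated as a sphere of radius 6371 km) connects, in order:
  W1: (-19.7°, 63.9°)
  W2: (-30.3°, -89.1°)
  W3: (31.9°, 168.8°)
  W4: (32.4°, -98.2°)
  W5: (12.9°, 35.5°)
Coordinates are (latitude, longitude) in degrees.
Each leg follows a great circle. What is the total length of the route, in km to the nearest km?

47921 km

Leg W1→W2: central angle 2.1582 rad, distance 13749.8 km.
Leg W2→W3: central angle 2.0045 rad, distance 12770.9 km.
Leg W3→W4: central angle 1.3226 rad, distance 8426.4 km.
Leg W4→W5: central angle 2.0364 rad, distance 12974.1 km.
Total: 13749.8 + 12770.9 + 8426.4 + 12974.1 ≈ 47921 km.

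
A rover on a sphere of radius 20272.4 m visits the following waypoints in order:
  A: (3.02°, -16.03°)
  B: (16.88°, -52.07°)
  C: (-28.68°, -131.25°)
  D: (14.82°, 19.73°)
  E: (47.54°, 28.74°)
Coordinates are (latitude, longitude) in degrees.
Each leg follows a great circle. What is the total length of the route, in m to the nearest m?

Leg A→B: central angle 0.6633 rad, distance 13445.8 m.
Leg B→C: central angle 1.5526 rad, distance 31473.9 m.
Leg C→D: central angle 2.6148 rad, distance 53007.4 m.
Leg D→E: central angle 0.5858 rad, distance 11875.6 m.
Total: 13445.8 + 31473.9 + 53007.4 + 11875.6 ≈ 109803 m.

109803 m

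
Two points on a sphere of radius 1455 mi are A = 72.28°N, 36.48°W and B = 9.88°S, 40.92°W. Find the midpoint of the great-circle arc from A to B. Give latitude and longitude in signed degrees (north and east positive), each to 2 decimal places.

The central angle between A and B is δ = 1.4349 rad.
With f = 0.5, the slerp weights are sin((1−f)δ)/sin δ = 0.6636 and sin(fδ)/sin δ = 0.6636.
Weighted sum of the unit vectors: (0.6636)·(0.2447,-0.1810,0.9526) + (0.6636)·(0.7444,-0.6453,-0.1716) = (0.6564, -0.5483, 0.5182).
Converting back: φ = atan2(z, √(x²+y²)) = 31.21°, λ = atan2(y, x) = -39.87°.

31.21°, -39.87°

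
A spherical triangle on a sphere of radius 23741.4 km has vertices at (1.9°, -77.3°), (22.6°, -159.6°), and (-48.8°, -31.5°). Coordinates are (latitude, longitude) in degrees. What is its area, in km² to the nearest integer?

Side lengths (central angles): a = 2.2975, b = 1.1219, c = 1.4340 rad; semiperimeter s = 2.4267.
By l'Huilier's theorem, tan(E/4) = √[tan(s/2) tan((s−a)/2) tan((s−b)/2) tan((s−c)/2)], giving spherical excess E = 1.0462 rad.
Area = E·R² = 1.0462 × (23741.4)² ≈ 589698989 km².

589698989 km²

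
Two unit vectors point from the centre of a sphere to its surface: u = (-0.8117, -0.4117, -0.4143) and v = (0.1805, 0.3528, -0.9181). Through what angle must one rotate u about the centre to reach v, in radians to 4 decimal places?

1.4821 rad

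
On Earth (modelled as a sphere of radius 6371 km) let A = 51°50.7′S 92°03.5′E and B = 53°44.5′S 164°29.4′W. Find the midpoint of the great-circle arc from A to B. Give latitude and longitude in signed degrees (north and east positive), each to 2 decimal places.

The central angle between A and B is δ = 0.9895 rad.
With f = 0.5, the slerp weights are sin((1−f)δ)/sin δ = 0.5681 and sin(fδ)/sin δ = 0.5681.
Weighted sum of the unit vectors: (0.5681)·(-0.0222,0.6174,-0.7863) + (0.5681)·(-0.5699,-0.1582,-0.8064) = (-0.3364, 0.2609, -0.9049).
Converting back: φ = atan2(z, √(x²+y²)) = -64.80°, λ = atan2(y, x) = 142.20°.

-64.80°, 142.20°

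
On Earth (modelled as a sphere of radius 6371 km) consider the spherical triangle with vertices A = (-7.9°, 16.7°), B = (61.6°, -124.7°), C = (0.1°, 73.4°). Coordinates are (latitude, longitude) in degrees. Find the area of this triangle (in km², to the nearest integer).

Side lengths (central angles): a = 2.0382, b = 0.9961, c = 2.0818 rad; semiperimeter s = 2.5581.
By l'Huilier's theorem, tan(E/4) = √[tan(s/2) tan((s−a)/2) tan((s−b)/2) tan((s−c)/2)], giving spherical excess E = 1.7297 rad.
Area = E·R² = 1.7297 × (6371)² ≈ 70208940 km².

70208940 km²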